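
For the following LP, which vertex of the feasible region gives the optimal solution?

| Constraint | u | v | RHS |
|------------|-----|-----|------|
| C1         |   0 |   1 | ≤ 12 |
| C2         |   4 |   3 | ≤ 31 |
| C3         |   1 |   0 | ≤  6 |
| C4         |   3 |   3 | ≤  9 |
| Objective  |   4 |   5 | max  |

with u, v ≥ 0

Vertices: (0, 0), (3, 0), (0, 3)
Evaluating z = 4u + 5v at each vertex:
  (0, 0): z = 0
  (3, 0): z = 12
  (0, 3): z = 15

The largest value is z = 15, attained at (0, 3).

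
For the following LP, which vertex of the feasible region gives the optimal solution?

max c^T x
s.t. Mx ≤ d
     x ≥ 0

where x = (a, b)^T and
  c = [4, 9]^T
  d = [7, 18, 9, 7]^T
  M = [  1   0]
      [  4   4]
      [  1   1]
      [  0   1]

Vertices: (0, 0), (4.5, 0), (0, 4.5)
Evaluating z = 4a + 9b at each vertex:
  (0, 0): z = 0
  (4.5, 0): z = 18
  (0, 4.5): z = 40.5

The largest value is z = 40.5, attained at (0, 4.5).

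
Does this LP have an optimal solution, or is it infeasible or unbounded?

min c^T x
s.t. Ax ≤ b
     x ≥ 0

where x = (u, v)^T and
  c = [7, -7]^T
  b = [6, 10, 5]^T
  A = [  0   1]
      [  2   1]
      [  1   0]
The point (0, 6) satisfies every constraint, so the LP is feasible; the constraints give u ≤ 5 and v ≤ 6, which with u, v ≥ 0 keep the feasible region inside a bounded box. A feasible, bounded LP attains a finite optimum at a vertex.

Bounded optimum: z* = -42 at (0, 6).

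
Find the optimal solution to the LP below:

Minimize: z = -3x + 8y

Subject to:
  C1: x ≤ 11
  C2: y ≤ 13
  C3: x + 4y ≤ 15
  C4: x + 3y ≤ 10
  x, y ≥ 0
Each vertex is the intersection of two constraint boundaries that also satisfies all remaining constraints:
  x = 0 and y = 0 → (0, 0)
  x + 3y = 10 and y = 0 → (10, 0)
  x + 3y = 10 and x = 0 → (0, 3.333)

Evaluating z = -3x + 8y at each vertex:
  (0, 0): z = 0
  (10, 0): z = -30
  (0, 3.333): z = 26.67

The minimum is at (10, 0) with z = -30.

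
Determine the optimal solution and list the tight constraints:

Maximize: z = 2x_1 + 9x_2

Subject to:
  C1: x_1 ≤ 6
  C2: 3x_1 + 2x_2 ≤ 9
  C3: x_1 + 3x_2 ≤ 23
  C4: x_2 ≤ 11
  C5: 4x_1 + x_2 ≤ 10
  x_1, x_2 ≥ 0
Optimal: x_1 = 0, x_2 = 4.5
Slack at optimum:
  C1: slack = 6
  C2: slack = 0 (binding)
  C3: slack = 9.5
  C4: slack = 6.5
  C5: slack = 5.5
  x_1 ≥ 0: x_1 = 0 (binding)
  x_2 ≥ 0: x_2 = 4.5
Binding constraints: C2, x_1 ≥ 0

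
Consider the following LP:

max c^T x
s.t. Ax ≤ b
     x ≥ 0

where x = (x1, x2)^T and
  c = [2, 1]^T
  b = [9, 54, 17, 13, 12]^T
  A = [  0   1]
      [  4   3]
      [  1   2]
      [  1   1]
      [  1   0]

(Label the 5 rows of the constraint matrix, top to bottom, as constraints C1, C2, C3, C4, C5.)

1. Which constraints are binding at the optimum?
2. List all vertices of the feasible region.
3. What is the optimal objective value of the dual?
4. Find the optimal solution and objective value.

1. C4, C5
2. (0, 0), (12, 0), (12, 1), (9, 4), (0, 8.5)
3. 25 (by strong duality, equal to the primal optimum)
4. x1 = 12, x2 = 1, z = 25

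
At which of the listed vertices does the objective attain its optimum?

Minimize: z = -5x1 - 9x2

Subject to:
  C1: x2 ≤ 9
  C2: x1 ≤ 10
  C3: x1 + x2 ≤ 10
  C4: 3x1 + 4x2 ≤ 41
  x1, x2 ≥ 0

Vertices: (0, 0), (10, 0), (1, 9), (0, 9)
(1, 9) with z = -86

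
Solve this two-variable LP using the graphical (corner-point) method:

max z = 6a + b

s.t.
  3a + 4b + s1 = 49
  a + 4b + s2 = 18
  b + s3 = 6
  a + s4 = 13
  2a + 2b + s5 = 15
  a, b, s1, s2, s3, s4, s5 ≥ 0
Each vertex is the intersection of two constraint boundaries that also satisfies all remaining constraints:
  a = 0 and b = 0 → (0, 0)
  2a + 2b = 15 and b = 0 → (7.5, 0)
  a + 4b = 18 and 2a + 2b = 15 → (4, 3.5)
  a + 4b = 18 and a = 0 → (0, 4.5)

Evaluating z = 6a + b at each vertex:
  (0, 0): z = 0
  (7.5, 0): z = 45
  (4, 3.5): z = 27.5
  (0, 4.5): z = 4.5

The maximum is at (7.5, 0) with z = 45.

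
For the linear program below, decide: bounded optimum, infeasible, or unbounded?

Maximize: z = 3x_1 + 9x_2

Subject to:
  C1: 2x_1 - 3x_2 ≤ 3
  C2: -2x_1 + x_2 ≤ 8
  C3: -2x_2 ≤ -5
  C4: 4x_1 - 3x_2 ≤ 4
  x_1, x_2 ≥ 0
Feasible point: (0, 3) satisfies every constraint, so the LP is feasible.
Direction d = (1, 2): for each constraint row a, a·d ≤ 0 —
  (2)(1) + (-3)(2) = -4 ≤ 0
  (-2)(1) + (1)(2) = 0 ≤ 0
  (0)(1) + (-2)(2) = -4 ≤ 0
  (4)(1) + (-3)(2) = -2 ≤ 0
and d ≥ 0, so (0, 3) + t·d stays feasible for every t ≥ 0. Along this ray z = 3x_1 + 9x_2 changes by 21 per unit t, so z → +∞.

The LP is unbounded; z can be made arbitrarily large.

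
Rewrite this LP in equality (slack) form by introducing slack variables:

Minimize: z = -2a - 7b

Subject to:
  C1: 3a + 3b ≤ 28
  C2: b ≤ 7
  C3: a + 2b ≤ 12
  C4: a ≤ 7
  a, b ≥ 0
min z = -2a - 7b

s.t.
  3a + 3b + s1 = 28
  b + s2 = 7
  a + 2b + s3 = 12
  a + s4 = 7
  a, b, s1, s2, s3, s4 ≥ 0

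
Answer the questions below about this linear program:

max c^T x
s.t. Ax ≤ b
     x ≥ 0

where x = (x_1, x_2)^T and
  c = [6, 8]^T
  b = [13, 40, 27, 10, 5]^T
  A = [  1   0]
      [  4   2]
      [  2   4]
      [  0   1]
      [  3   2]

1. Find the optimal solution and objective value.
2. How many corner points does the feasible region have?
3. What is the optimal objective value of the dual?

1. x_1 = 0, x_2 = 2.5, z = 20
2. 3
3. 20 (by strong duality, equal to the primal optimum)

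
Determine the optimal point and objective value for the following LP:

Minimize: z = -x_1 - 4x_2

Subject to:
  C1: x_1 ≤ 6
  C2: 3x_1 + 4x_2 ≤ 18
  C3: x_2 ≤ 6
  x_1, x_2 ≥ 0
Each vertex is the intersection of two constraint boundaries that also satisfies all remaining constraints:
  x_1 = 0 and x_2 = 0 → (0, 0)
  x_1 = 6 and 3x_1 + 4x_2 = 18 → (6, 0)
  3x_1 + 4x_2 = 18 and x_1 = 0 → (0, 4.5)

Evaluating z = -x_1 - 4x_2 at each vertex:
  (0, 0): z = 0
  (6, 0): z = -6
  (0, 4.5): z = -18

The minimum is at (0, 4.5) with z = -18.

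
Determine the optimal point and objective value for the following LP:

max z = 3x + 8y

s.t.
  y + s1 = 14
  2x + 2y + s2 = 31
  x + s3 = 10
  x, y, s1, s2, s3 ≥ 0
x = 1.5, y = 14, z = 116.5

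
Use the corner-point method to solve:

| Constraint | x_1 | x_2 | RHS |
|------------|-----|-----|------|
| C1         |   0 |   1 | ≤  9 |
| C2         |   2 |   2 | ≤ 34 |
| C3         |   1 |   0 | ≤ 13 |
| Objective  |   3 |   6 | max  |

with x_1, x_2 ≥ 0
Each vertex is the intersection of two constraint boundaries that also satisfies all remaining constraints:
  x_1 = 0 and x_2 = 0 → (0, 0)
  x_1 = 13 and x_2 = 0 → (13, 0)
  2x_1 + 2x_2 = 34 and x_1 = 13 → (13, 4)
  x_2 = 9 and 2x_1 + 2x_2 = 34 → (8, 9)
  x_2 = 9 and x_1 = 0 → (0, 9)

Evaluating z = 3x_1 + 6x_2 at each vertex:
  (0, 0): z = 0
  (13, 0): z = 39
  (13, 4): z = 63
  (8, 9): z = 78
  (0, 9): z = 54

The maximum is at (8, 9) with z = 78.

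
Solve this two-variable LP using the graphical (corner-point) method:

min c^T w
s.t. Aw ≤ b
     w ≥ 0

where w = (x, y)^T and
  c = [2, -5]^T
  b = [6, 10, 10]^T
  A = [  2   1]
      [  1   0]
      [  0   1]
x = 0, y = 6, z = -30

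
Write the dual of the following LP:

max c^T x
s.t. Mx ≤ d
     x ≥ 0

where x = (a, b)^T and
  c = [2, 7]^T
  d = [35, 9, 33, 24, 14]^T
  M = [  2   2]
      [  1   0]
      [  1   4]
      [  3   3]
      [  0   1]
Minimize: z = 35y1 + 9y2 + 33y3 + 24y4 + 14y5

Subject to:
  C1: -2y1 - y2 - y3 - 3y4 ≤ -2
  C2: -2y1 - 4y3 - 3y4 - y5 ≤ -7
  y1, y2, y3, y4, y5 ≥ 0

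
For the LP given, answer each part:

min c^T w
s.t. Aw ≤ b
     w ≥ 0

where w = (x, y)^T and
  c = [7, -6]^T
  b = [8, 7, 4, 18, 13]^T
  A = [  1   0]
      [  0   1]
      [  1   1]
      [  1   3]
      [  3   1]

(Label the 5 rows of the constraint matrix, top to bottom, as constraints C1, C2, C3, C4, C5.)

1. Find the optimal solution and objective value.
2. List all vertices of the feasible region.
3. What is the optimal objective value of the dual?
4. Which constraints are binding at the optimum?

1. x = 0, y = 4, z = -24
2. (0, 0), (4, 0), (0, 4)
3. -24 (by strong duality, equal to the primal optimum)
4. C3, x ≥ 0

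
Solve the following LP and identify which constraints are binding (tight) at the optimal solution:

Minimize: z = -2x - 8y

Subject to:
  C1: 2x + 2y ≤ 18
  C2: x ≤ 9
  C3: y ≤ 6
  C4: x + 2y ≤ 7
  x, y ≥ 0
Optimal: x = 0, y = 3.5
Slack at optimum:
  C1: slack = 11
  C2: slack = 9
  C3: slack = 2.5
  C4: slack = 0 (binding)
  x ≥ 0: x = 0 (binding)
  y ≥ 0: y = 3.5
Binding constraints: C4, x ≥ 0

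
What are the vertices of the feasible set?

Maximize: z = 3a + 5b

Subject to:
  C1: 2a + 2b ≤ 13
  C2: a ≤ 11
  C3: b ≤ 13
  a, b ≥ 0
Each vertex is the intersection of two constraint boundaries that also satisfies all remaining constraints:
  a = 0 and b = 0 → (0, 0)
  2a + 2b = 13 and b = 0 → (6.5, 0)
  2a + 2b = 13 and a = 0 → (0, 6.5)

Vertices: (0, 0), (6.5, 0), (0, 6.5)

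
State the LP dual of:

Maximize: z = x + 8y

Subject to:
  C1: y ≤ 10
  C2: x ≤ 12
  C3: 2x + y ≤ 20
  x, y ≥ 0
Minimize: z = 10y1 + 12y2 + 20y3

Subject to:
  C1: -y2 - 2y3 ≤ -1
  C2: -y1 - y3 ≤ -8
  y1, y2, y3 ≥ 0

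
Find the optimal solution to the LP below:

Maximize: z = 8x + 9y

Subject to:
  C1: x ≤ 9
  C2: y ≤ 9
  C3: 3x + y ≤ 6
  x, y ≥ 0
Each vertex is the intersection of two constraint boundaries that also satisfies all remaining constraints:
  x = 0 and y = 0 → (0, 0)
  3x + y = 6 and y = 0 → (2, 0)
  3x + y = 6 and x = 0 → (0, 6)

Evaluating z = 8x + 9y at each vertex:
  (0, 0): z = 0
  (2, 0): z = 16
  (0, 6): z = 54

The maximum is at (0, 6) with z = 54.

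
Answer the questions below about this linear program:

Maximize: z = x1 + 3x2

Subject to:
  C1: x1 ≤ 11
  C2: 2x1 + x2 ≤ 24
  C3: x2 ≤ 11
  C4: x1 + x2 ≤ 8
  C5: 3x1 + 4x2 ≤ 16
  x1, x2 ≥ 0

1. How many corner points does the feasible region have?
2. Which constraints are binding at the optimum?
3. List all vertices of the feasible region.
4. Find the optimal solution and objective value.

1. 3
2. C5, x1 ≥ 0
3. (0, 0), (5.333, 0), (0, 4)
4. x1 = 0, x2 = 4, z = 12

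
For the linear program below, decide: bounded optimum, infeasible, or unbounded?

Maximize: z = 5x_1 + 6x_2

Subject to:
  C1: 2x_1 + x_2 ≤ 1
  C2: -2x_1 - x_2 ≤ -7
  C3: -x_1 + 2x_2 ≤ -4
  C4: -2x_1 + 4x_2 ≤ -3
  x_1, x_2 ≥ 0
C1 requires 2x_1 + x_2 ≤ 1, while C2 (-2x_1 - x_2 ≤ -7) is equivalent to 2x_1 + x_2 ≥ 7. Together they would need 7 ≤ 2x_1 + x_2 ≤ 1, which is impossible since 7 > 1. No point satisfies all constraints.

Infeasible: no point satisfies all constraints simultaneously.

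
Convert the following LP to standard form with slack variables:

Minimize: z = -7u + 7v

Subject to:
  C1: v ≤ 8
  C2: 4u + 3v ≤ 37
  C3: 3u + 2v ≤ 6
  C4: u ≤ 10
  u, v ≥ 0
min z = -7u + 7v

s.t.
  v + s1 = 8
  4u + 3v + s2 = 37
  3u + 2v + s3 = 6
  u + s4 = 10
  u, v, s1, s2, s3, s4 ≥ 0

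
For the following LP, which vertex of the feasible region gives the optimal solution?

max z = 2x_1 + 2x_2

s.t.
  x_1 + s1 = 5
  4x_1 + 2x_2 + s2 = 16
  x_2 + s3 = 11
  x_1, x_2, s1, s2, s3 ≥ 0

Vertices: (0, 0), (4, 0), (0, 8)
(0, 8) with z = 16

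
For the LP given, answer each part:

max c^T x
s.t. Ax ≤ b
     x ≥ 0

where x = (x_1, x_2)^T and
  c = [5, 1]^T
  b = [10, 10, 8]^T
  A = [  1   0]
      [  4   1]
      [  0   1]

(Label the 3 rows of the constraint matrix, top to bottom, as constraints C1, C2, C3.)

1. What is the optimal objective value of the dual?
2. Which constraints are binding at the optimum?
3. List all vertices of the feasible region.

1. 12.5 (by strong duality, equal to the primal optimum)
2. C2, x_2 ≥ 0
3. (0, 0), (2.5, 0), (0.5, 8), (0, 8)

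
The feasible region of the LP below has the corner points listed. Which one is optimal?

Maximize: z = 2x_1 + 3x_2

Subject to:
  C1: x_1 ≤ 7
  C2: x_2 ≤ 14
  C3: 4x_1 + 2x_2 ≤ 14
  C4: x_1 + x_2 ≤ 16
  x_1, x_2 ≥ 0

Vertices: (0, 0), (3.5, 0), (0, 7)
Evaluating z = 2x_1 + 3x_2 at each vertex:
  (0, 0): z = 0
  (3.5, 0): z = 7
  (0, 7): z = 21

The largest value is z = 21, attained at (0, 7).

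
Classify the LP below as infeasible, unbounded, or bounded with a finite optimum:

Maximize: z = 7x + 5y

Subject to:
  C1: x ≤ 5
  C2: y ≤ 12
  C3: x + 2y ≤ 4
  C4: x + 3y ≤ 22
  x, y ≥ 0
The point (4, 0) satisfies every constraint, so the LP is feasible; the constraints give x ≤ 5 and y ≤ 12, which with x, y ≥ 0 keep the feasible region inside a bounded box. A feasible, bounded LP attains a finite optimum at a vertex.

Evaluating z = 7x + 5y at each vertex:
  (0, 0): z = 0
  (4, 0): z = 28
  (0, 2): z = 10

The LP has an optimal solution: (4, 0) with z = 28.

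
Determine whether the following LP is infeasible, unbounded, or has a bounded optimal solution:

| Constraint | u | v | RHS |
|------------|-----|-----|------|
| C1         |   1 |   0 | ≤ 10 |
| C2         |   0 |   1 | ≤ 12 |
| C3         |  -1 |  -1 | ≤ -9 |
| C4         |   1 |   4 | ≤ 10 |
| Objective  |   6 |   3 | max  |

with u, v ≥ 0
The point (10, 0) satisfies every constraint, so the LP is feasible; the constraints give u ≤ 10 and v ≤ 12, which with u, v ≥ 0 keep the feasible region inside a bounded box. A feasible, bounded LP attains a finite optimum at a vertex.

Evaluating z = 6u + 3v at each vertex:
  (9, 0): z = 54
  (10, 0): z = 60
  (8.667, 0.3333): z = 53

The LP has an optimal solution: (10, 0) with z = 60.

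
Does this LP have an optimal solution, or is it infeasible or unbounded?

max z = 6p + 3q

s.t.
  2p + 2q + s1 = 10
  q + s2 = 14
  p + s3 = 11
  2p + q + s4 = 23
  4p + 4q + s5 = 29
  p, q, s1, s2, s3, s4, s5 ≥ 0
The point (5, 0) satisfies every constraint, so the LP is feasible; the constraints give p ≤ 11 and q ≤ 14, which with p, q ≥ 0 keep the feasible region inside a bounded box. A feasible, bounded LP attains a finite optimum at a vertex.

Evaluating z = 6p + 3q at each vertex:
  (0, 0): z = 0
  (5, 0): z = 30
  (0, 5): z = 15

Bounded optimum: z* = 30 at (5, 0).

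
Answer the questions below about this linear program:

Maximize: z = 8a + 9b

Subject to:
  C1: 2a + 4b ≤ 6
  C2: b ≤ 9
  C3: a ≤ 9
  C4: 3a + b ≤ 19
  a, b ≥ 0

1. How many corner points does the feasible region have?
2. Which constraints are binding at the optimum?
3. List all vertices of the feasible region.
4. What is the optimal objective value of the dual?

1. 3
2. C1, b ≥ 0
3. (0, 0), (3, 0), (0, 1.5)
4. 24 (by strong duality, equal to the primal optimum)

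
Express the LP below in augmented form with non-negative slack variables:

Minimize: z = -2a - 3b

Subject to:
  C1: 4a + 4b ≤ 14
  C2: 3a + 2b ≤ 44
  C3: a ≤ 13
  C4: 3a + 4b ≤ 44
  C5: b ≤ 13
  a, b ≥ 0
min z = -2a - 3b

s.t.
  4a + 4b + s1 = 14
  3a + 2b + s2 = 44
  a + s3 = 13
  3a + 4b + s4 = 44
  b + s5 = 13
  a, b, s1, s2, s3, s4, s5 ≥ 0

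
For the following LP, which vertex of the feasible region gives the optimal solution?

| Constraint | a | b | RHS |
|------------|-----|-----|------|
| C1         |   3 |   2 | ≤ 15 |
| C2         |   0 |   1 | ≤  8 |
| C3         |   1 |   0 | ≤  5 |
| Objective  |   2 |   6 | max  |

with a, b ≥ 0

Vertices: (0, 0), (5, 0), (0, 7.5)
Evaluating z = 2a + 6b at each vertex:
  (0, 0): z = 0
  (5, 0): z = 10
  (0, 7.5): z = 45

The largest value is z = 45, attained at (0, 7.5).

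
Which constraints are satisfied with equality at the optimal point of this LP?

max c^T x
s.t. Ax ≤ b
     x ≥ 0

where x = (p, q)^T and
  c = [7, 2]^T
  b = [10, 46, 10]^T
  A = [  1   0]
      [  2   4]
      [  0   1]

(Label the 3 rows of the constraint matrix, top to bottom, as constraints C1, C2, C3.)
Optimal: p = 10, q = 6.5
Slack at optimum:
  C1: slack = 0 (binding)
  C2: slack = 0 (binding)
  C3: slack = 3.5
  p ≥ 0: p = 10
  q ≥ 0: q = 6.5
Binding constraints: C1, C2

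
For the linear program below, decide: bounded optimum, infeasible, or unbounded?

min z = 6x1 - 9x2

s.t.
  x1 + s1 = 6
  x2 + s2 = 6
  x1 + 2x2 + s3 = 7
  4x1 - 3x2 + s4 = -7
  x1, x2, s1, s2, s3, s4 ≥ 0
The point (0, 3.5) satisfies every constraint, so the LP is feasible; the constraints give x1 ≤ 6 and x2 ≤ 6, which with x1, x2 ≥ 0 keep the feasible region inside a bounded box. A feasible, bounded LP attains a finite optimum at a vertex.

Evaluating z = 6x1 - 9x2 at each vertex:
  (0, 2.333): z = -21
  (0.6364, 3.182): z = -24.82
  (0, 3.5): z = -31.5

Bounded optimum: z* = -31.5 at (0, 3.5).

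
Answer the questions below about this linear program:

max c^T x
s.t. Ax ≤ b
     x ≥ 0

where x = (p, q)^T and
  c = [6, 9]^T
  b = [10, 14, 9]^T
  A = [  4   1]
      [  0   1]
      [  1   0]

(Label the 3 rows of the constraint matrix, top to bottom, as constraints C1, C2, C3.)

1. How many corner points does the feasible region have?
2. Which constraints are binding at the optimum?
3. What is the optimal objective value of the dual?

1. 3
2. C1, p ≥ 0
3. 90 (by strong duality, equal to the primal optimum)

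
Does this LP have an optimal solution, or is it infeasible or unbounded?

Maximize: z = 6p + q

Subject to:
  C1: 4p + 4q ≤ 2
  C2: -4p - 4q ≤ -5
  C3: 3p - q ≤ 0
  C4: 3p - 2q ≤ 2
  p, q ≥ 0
C1 requires 4p + 4q ≤ 2, while C2 (-4p - 4q ≤ -5) is equivalent to 4p + 4q ≥ 5. Together they would need 5 ≤ 4p + 4q ≤ 2, which is impossible since 5 > 2. No point satisfies all constraints.

Infeasible: no point satisfies all constraints simultaneously.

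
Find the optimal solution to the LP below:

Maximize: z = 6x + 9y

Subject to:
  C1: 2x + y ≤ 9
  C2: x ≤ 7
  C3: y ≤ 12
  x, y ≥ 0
x = 0, y = 9, z = 81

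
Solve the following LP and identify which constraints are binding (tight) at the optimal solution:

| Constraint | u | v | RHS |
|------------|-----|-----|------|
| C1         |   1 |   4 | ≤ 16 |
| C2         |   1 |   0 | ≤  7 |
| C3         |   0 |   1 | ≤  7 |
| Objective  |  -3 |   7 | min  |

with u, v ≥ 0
Optimal: u = 7, v = 0
Slack at optimum:
  C1: slack = 9
  C2: slack = 0 (binding)
  C3: slack = 7
  u ≥ 0: u = 7
  v ≥ 0: v = 0 (binding)
Binding constraints: C2, v ≥ 0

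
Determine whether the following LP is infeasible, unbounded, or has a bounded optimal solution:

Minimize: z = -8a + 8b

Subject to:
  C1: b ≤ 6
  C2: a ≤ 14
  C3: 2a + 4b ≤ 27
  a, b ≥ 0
The point (13.5, 0) satisfies every constraint, so the LP is feasible; the constraints give a ≤ 14 and b ≤ 6, which with a, b ≥ 0 keep the feasible region inside a bounded box. A feasible, bounded LP attains a finite optimum at a vertex.

Evaluating z = -8a + 8b at each vertex:
  (0, 0): z = 0
  (13.5, 0): z = -108
  (1.5, 6): z = 36
  (0, 6): z = 48

The LP has an optimal solution: (13.5, 0) with z = -108.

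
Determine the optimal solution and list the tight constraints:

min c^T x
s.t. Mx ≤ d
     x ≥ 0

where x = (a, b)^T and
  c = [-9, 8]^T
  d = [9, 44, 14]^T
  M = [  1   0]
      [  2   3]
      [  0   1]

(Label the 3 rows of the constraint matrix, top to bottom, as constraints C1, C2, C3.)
Optimal: a = 9, b = 0
Slack at optimum:
  C1: slack = 0 (binding)
  C2: slack = 26
  C3: slack = 14
  a ≥ 0: a = 9
  b ≥ 0: b = 0 (binding)
Binding constraints: C1, b ≥ 0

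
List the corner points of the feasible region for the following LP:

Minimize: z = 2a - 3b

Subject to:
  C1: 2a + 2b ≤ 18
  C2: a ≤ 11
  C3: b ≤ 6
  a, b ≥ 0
Each vertex is the intersection of two constraint boundaries that also satisfies all remaining constraints:
  a = 0 and b = 0 → (0, 0)
  2a + 2b = 18 and b = 0 → (9, 0)
  2a + 2b = 18 and b = 6 → (3, 6)
  b = 6 and a = 0 → (0, 6)

Vertices: (0, 0), (9, 0), (3, 6), (0, 6)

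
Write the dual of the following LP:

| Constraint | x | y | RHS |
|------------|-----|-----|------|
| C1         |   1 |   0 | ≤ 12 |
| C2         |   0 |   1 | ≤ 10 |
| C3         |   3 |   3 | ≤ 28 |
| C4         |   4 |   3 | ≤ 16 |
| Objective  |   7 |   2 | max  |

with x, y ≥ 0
Minimize: z = 12y1 + 10y2 + 28y3 + 16y4

Subject to:
  C1: -y1 - 3y3 - 4y4 ≤ -7
  C2: -y2 - 3y3 - 3y4 ≤ -2
  y1, y2, y3, y4 ≥ 0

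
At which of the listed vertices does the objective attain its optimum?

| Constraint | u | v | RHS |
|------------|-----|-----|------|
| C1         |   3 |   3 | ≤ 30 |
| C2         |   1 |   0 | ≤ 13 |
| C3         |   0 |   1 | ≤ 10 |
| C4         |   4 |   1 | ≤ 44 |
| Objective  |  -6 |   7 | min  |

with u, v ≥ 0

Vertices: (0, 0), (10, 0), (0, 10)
(10, 0) with z = -60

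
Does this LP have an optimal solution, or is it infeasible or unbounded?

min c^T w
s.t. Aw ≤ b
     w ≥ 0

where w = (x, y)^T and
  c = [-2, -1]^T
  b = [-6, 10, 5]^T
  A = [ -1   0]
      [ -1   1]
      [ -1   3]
Feasible point: (6, 0) satisfies every constraint, so the LP is feasible.
Direction d = (1, 0): for each constraint row a, a·d ≤ 0 —
  (-1)(1) + (0)(0) = -1 ≤ 0
  (-1)(1) + (1)(0) = -1 ≤ 0
  (-1)(1) + (3)(0) = -1 ≤ 0
and d ≥ 0, so (6, 0) + t·d stays feasible for every t ≥ 0. Along this ray z = -2x - y changes by -2 per unit t, so z → −∞.

The LP is unbounded; z can be made arbitrarily small.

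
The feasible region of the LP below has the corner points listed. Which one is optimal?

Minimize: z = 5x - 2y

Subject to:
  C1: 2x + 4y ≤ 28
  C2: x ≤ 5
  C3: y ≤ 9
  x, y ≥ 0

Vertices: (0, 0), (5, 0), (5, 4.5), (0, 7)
Evaluating z = 5x - 2y at each vertex:
  (0, 0): z = 0
  (5, 0): z = 25
  (5, 4.5): z = 16
  (0, 7): z = -14

The smallest value is z = -14, attained at (0, 7).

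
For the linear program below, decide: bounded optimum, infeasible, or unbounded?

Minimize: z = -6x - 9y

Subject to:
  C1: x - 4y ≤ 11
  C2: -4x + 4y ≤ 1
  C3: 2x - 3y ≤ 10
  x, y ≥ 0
Feasible point: (0, 0) satisfies every constraint, so the LP is feasible.
Direction d = (1, 1): for each constraint row a, a·d ≤ 0 —
  (1)(1) + (-4)(1) = -3 ≤ 0
  (-4)(1) + (4)(1) = 0 ≤ 0
  (2)(1) + (-3)(1) = -1 ≤ 0
and d ≥ 0, so (0, 0) + t·d stays feasible for every t ≥ 0. Along this ray z = -6x - 9y changes by -15 per unit t, so z → −∞.

Unbounded — the objective can decrease without bound over the feasible region.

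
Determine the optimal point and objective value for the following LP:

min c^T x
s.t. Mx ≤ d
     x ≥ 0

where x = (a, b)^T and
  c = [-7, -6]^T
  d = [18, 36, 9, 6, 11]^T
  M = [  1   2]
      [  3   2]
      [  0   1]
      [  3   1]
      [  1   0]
a = 0, b = 6, z = -36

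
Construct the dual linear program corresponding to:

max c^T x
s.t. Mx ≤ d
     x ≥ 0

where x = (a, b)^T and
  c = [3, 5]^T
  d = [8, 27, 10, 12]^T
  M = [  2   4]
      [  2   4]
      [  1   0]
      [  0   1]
Minimize: z = 8y1 + 27y2 + 10y3 + 12y4

Subject to:
  C1: -2y1 - 2y2 - y3 ≤ -3
  C2: -4y1 - 4y2 - y4 ≤ -5
  y1, y2, y3, y4 ≥ 0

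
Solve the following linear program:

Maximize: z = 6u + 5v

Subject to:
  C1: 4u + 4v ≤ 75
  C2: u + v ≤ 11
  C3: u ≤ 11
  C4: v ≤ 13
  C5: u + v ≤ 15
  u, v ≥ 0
u = 11, v = 0, z = 66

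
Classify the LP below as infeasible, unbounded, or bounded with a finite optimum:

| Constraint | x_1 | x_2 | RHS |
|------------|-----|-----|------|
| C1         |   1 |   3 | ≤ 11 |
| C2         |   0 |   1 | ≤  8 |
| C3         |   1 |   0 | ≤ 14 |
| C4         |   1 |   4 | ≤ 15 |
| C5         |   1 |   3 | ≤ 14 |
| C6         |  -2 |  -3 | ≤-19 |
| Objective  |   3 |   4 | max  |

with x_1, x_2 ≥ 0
The point (11, 0) satisfies every constraint, so the LP is feasible; the constraints give x_1 ≤ 14 and x_2 ≤ 8, which with x_1, x_2 ≥ 0 keep the feasible region inside a bounded box. A feasible, bounded LP attains a finite optimum at a vertex.

The LP has an optimal solution: (11, 0) with z = 33.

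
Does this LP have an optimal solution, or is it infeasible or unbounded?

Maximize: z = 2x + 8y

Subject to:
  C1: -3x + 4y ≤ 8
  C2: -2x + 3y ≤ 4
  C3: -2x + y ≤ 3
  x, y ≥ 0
Feasible point: (0, 0) satisfies every constraint, so the LP is feasible.
Direction d = (1, 0): for each constraint row a, a·d ≤ 0 —
  (-3)(1) + (4)(0) = -3 ≤ 0
  (-2)(1) + (3)(0) = -2 ≤ 0
  (-2)(1) + (1)(0) = -2 ≤ 0
and d ≥ 0, so (0, 0) + t·d stays feasible for every t ≥ 0. Along this ray z = 2x + 8y changes by 2 per unit t, so z → +∞.

Unbounded: there is a feasible ray along which z → +∞.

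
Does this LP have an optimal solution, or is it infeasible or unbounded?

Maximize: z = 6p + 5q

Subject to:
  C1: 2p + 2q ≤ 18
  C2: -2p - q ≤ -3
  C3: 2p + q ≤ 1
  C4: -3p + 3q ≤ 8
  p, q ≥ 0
C3 requires 2p + q ≤ 1, while C2 (-2p - q ≤ -3) is equivalent to 2p + q ≥ 3. Together they would need 3 ≤ 2p + q ≤ 1, which is impossible since 3 > 1. No point satisfies all constraints.

Infeasible: no point satisfies all constraints simultaneously.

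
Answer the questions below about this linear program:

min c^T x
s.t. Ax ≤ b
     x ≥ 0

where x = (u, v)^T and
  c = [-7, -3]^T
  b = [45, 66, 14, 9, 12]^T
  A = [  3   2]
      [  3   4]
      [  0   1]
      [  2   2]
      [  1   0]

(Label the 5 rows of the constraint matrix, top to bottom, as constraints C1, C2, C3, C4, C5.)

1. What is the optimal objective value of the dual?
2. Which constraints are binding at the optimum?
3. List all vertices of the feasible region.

1. -31.5 (by strong duality, equal to the primal optimum)
2. C4, v ≥ 0
3. (0, 0), (4.5, 0), (0, 4.5)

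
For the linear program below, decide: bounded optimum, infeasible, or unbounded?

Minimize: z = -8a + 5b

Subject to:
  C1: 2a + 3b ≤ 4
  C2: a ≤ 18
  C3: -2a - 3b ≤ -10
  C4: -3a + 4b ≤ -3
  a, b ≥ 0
C1 requires 2a + 3b ≤ 4, while C3 (-2a - 3b ≤ -10) is equivalent to 2a + 3b ≥ 10. Together they would need 10 ≤ 2a + 3b ≤ 4, which is impossible since 10 > 4. No point satisfies all constraints.

Infeasible: no point satisfies all constraints simultaneously.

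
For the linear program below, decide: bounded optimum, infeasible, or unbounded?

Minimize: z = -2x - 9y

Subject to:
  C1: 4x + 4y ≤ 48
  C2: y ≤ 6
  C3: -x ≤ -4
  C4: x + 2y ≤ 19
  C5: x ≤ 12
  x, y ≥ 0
The point (6, 6) satisfies every constraint, so the LP is feasible; the constraints give x ≤ 12 and y ≤ 6, which with x, y ≥ 0 keep the feasible region inside a bounded box. A feasible, bounded LP attains a finite optimum at a vertex.

Evaluating z = -2x - 9y at each vertex:
  (4, 0): z = -8
  (12, 0): z = -24
  (6, 6): z = -66
  (4, 6): z = -62

Bounded optimum: z* = -66 at (6, 6).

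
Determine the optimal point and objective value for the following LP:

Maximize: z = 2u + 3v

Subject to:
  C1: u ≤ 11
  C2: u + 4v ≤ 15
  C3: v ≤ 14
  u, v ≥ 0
Each vertex is the intersection of two constraint boundaries that also satisfies all remaining constraints:
  u = 0 and v = 0 → (0, 0)
  u = 11 and v = 0 → (11, 0)
  u = 11 and u + 4v = 15 → (11, 1)
  u + 4v = 15 and u = 0 → (0, 3.75)

Evaluating z = 2u + 3v at each vertex:
  (0, 0): z = 0
  (11, 0): z = 22
  (11, 1): z = 25
  (0, 3.75): z = 11.25

The maximum is at (11, 1) with z = 25.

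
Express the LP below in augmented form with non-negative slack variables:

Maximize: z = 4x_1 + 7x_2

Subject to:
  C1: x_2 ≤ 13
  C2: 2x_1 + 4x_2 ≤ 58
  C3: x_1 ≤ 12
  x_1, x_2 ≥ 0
max z = 4x_1 + 7x_2

s.t.
  x_2 + s1 = 13
  2x_1 + 4x_2 + s2 = 58
  x_1 + s3 = 12
  x_1, x_2, s1, s2, s3 ≥ 0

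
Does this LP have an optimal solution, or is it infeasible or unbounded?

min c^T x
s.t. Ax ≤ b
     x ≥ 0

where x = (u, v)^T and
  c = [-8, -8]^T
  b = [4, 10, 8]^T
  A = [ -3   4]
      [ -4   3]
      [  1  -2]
Feasible point: (0, 0) satisfies every constraint, so the LP is feasible.
Direction d = (4, 3): for each constraint row a, a·d ≤ 0 —
  (-3)(4) + (4)(3) = 0 ≤ 0
  (-4)(4) + (3)(3) = -7 ≤ 0
  (1)(4) + (-2)(3) = -2 ≤ 0
and d ≥ 0, so (0, 0) + t·d stays feasible for every t ≥ 0. Along this ray z = -8u - 8v changes by -56 per unit t, so z → −∞.

Unbounded — the objective can decrease without bound over the feasible region.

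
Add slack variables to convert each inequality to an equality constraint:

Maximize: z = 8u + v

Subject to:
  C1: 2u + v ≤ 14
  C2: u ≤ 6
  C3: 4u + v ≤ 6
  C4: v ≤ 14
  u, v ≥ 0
max z = 8u + v

s.t.
  2u + v + s1 = 14
  u + s2 = 6
  4u + v + s3 = 6
  v + s4 = 14
  u, v, s1, s2, s3, s4 ≥ 0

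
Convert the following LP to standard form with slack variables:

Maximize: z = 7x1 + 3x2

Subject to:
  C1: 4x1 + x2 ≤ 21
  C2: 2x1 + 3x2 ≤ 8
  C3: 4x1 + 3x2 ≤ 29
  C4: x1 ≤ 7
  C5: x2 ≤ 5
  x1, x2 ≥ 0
max z = 7x1 + 3x2

s.t.
  4x1 + x2 + s1 = 21
  2x1 + 3x2 + s2 = 8
  4x1 + 3x2 + s3 = 29
  x1 + s4 = 7
  x2 + s5 = 5
  x1, x2, s1, s2, s3, s4, s5 ≥ 0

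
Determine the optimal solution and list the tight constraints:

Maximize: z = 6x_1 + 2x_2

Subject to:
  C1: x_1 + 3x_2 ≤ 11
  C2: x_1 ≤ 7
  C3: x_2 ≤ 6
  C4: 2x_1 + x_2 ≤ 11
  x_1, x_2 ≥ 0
Optimal: x_1 = 5.5, x_2 = 0
Binding: C4, x_2 ≥ 0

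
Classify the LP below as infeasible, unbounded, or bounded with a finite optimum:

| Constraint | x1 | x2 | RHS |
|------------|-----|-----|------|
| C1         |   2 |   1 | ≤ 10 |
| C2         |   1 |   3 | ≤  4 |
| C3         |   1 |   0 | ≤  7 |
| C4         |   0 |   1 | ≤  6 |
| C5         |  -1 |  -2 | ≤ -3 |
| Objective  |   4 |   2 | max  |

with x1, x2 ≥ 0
The point (4, 0) satisfies every constraint, so the LP is feasible; the constraints give x1 ≤ 7 and x2 ≤ 6, which with x1, x2 ≥ 0 keep the feasible region inside a bounded box. A feasible, bounded LP attains a finite optimum at a vertex.

Evaluating z = 4x1 + 2x2 at each vertex:
  (3, 0): z = 12
  (4, 0): z = 16
  (1, 1): z = 6

Feasible with finite optimum z* = 16 at (4, 0).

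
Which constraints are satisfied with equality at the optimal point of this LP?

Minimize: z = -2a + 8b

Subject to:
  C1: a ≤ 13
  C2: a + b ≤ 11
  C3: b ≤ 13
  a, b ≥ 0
Optimal: a = 11, b = 0
Binding: C2, b ≥ 0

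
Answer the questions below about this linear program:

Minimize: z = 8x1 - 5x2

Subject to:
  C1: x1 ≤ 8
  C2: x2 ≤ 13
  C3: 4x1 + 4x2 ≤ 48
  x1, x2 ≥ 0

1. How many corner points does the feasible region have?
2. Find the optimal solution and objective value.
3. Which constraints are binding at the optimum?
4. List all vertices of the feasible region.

1. 4
2. x1 = 0, x2 = 12, z = -60
3. C3, x1 ≥ 0
4. (0, 0), (8, 0), (8, 4), (0, 12)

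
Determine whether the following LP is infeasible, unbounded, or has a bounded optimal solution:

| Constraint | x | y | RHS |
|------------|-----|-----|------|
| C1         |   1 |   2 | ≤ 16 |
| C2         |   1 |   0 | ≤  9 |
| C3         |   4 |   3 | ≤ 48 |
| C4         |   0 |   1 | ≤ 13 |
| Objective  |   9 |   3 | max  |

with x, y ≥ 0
The point (9, 3.5) satisfies every constraint, so the LP is feasible; the constraints give x ≤ 9 and y ≤ 13, which with x, y ≥ 0 keep the feasible region inside a bounded box. A feasible, bounded LP attains a finite optimum at a vertex.

Evaluating z = 9x + 3y at each vertex:
  (0, 0): z = 0
  (9, 0): z = 81
  (9, 3.5): z = 91.5
  (0, 8): z = 24

Bounded optimum: z* = 91.5 at (9, 3.5).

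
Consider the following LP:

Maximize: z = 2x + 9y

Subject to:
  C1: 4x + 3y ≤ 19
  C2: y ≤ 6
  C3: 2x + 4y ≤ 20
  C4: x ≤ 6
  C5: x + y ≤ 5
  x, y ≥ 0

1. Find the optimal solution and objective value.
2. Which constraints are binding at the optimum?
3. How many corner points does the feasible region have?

1. x = 0, y = 5, z = 45
2. C3, C5, x ≥ 0
3. 4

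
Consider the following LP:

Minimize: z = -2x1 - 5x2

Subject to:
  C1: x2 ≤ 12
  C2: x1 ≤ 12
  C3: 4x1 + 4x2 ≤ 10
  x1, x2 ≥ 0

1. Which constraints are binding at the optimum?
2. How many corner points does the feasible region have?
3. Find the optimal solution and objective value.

1. C3, x1 ≥ 0
2. 3
3. x1 = 0, x2 = 2.5, z = -12.5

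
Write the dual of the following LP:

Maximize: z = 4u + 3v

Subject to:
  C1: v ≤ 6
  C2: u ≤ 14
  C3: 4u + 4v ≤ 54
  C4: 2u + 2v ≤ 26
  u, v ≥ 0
Minimize: z = 6y1 + 14y2 + 54y3 + 26y4

Subject to:
  C1: -y2 - 4y3 - 2y4 ≤ -4
  C2: -y1 - 4y3 - 2y4 ≤ -3
  y1, y2, y3, y4 ≥ 0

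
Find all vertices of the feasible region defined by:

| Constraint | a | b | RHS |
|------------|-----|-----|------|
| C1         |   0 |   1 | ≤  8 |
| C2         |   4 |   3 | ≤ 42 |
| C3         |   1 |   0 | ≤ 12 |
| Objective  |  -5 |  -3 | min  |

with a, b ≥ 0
Each vertex is the intersection of two constraint boundaries that also satisfies all remaining constraints:
  a = 0 and b = 0 → (0, 0)
  4a + 3b = 42 and b = 0 → (10.5, 0)
  b = 8 and 4a + 3b = 42 → (4.5, 8)
  b = 8 and a = 0 → (0, 8)

Vertices: (0, 0), (10.5, 0), (4.5, 8), (0, 8)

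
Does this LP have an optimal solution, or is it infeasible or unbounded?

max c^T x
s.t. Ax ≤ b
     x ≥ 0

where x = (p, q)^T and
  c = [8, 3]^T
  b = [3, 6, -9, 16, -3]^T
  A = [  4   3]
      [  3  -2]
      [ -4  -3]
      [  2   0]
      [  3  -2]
One constraint requires 4p + 3q ≤ 3, while the constraint -4p - 3q ≤ -9 is equivalent to 4p + 3q ≥ 9. Together they would need 9 ≤ 4p + 3q ≤ 3, which is impossible since 9 > 3. No point satisfies all constraints.

The feasible region is empty; the LP is infeasible.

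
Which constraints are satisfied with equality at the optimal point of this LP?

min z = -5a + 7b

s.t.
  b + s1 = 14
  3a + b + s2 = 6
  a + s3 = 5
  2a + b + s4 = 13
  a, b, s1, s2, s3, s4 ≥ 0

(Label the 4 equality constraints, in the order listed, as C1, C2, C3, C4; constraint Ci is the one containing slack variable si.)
Optimal: a = 2, b = 0
Slack at optimum:
  C1: slack = 14
  C2: slack = 0 (binding)
  C3: slack = 3
  C4: slack = 9
  a ≥ 0: a = 2
  b ≥ 0: b = 0 (binding)
Binding constraints: C2, b ≥ 0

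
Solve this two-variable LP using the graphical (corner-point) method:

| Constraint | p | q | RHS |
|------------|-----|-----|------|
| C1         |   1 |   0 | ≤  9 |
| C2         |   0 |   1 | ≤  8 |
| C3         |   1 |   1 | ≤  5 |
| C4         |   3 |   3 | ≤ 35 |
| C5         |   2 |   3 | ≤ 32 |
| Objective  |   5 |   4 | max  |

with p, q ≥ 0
Each vertex is the intersection of two constraint boundaries that also satisfies all remaining constraints:
  p = 0 and q = 0 → (0, 0)
  p + q = 5 and q = 0 → (5, 0)
  p + q = 5 and p = 0 → (0, 5)

Evaluating z = 5p + 4q at each vertex:
  (0, 0): z = 0
  (5, 0): z = 25
  (0, 5): z = 20

The maximum is at (5, 0) with z = 25.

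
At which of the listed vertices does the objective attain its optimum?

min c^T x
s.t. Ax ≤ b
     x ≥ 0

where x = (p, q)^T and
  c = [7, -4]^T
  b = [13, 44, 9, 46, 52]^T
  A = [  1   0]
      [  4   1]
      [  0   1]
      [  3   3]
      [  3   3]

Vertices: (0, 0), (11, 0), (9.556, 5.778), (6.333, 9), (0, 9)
(0, 9) with z = -36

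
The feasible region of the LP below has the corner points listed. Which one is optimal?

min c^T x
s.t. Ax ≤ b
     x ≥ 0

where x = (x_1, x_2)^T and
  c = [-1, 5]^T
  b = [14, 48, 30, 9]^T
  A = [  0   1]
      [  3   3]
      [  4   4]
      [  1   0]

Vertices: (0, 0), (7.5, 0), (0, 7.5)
Evaluating z = -x_1 + 5x_2 at each vertex:
  (0, 0): z = 0
  (7.5, 0): z = -7.5
  (0, 7.5): z = 37.5

The smallest value is z = -7.5, attained at (7.5, 0).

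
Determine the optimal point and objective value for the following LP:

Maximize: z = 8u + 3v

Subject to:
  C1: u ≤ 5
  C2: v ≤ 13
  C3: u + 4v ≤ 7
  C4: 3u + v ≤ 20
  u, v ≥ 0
Each vertex is the intersection of two constraint boundaries that also satisfies all remaining constraints:
  u = 0 and v = 0 → (0, 0)
  u = 5 and v = 0 → (5, 0)
  u = 5 and u + 4v = 7 → (5, 0.5)
  u + 4v = 7 and u = 0 → (0, 1.75)

Evaluating z = 8u + 3v at each vertex:
  (0, 0): z = 0
  (5, 0): z = 40
  (5, 0.5): z = 41.5
  (0, 1.75): z = 5.25

The maximum is at (5, 0.5) with z = 41.5.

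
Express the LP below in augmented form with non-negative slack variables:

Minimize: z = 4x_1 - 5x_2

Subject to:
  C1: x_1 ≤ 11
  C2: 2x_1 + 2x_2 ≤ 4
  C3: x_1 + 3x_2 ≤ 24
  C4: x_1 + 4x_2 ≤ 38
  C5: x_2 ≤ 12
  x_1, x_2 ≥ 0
min z = 4x_1 - 5x_2

s.t.
  x_1 + s1 = 11
  2x_1 + 2x_2 + s2 = 4
  x_1 + 3x_2 + s3 = 24
  x_1 + 4x_2 + s4 = 38
  x_2 + s5 = 12
  x_1, x_2, s1, s2, s3, s4, s5 ≥ 0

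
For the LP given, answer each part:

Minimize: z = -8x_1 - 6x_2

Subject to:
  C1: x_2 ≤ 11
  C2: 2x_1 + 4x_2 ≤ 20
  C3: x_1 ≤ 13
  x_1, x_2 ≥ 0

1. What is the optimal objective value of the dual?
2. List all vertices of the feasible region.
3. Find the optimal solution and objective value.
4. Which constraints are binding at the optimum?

1. -80 (by strong duality, equal to the primal optimum)
2. (0, 0), (10, 0), (0, 5)
3. x_1 = 10, x_2 = 0, z = -80
4. C2, x_2 ≥ 0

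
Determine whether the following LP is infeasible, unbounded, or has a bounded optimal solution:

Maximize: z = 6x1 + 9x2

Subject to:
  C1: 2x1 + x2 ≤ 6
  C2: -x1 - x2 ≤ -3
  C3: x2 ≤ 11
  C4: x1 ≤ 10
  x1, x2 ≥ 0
The point (0, 6) satisfies every constraint, so the LP is feasible; the constraints give x1 ≤ 10 and x2 ≤ 11, which with x1, x2 ≥ 0 keep the feasible region inside a bounded box. A feasible, bounded LP attains a finite optimum at a vertex.

The LP has an optimal solution: (0, 6) with z = 54.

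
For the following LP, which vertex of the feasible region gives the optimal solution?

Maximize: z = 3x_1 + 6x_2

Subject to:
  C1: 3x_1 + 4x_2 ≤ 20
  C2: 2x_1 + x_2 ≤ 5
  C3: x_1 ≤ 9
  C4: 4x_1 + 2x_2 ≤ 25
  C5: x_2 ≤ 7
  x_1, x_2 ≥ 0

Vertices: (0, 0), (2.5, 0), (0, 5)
Evaluating z = 3x_1 + 6x_2 at each vertex:
  (0, 0): z = 0
  (2.5, 0): z = 7.5
  (0, 5): z = 30

The largest value is z = 30, attained at (0, 5).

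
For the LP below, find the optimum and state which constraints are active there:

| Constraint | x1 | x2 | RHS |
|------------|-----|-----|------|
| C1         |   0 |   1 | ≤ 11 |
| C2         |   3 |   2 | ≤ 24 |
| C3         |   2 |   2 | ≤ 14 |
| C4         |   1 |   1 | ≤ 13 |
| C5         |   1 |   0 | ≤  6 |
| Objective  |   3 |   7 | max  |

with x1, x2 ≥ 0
Optimal: x1 = 0, x2 = 7
Slack at optimum:
  C1: slack = 4
  C2: slack = 10
  C3: slack = 0 (binding)
  C4: slack = 6
  C5: slack = 6
  x1 ≥ 0: x1 = 0 (binding)
  x2 ≥ 0: x2 = 7
Binding constraints: C3, x1 ≥ 0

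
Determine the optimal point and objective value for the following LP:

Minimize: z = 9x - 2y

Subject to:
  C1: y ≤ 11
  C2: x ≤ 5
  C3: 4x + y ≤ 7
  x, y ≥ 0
x = 0, y = 7, z = -14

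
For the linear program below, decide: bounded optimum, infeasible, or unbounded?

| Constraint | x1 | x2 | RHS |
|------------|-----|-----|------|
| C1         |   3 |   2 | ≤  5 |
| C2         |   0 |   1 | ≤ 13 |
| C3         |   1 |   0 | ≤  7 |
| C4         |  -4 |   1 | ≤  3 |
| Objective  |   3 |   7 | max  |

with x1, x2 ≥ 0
The point (0, 2.5) satisfies every constraint, so the LP is feasible; the constraints give x1 ≤ 7 and x2 ≤ 13, which with x1, x2 ≥ 0 keep the feasible region inside a bounded box. A feasible, bounded LP attains a finite optimum at a vertex.

Feasible with finite optimum z* = 17.5 at (0, 2.5).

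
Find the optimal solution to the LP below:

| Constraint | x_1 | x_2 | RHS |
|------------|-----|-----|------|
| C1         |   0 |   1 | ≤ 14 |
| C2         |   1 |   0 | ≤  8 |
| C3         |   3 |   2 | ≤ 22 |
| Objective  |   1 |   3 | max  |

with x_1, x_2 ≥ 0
Each vertex is the intersection of two constraint boundaries that also satisfies all remaining constraints:
  x_1 = 0 and x_2 = 0 → (0, 0)
  3x_1 + 2x_2 = 22 and x_2 = 0 → (7.333, 0)
  3x_1 + 2x_2 = 22 and x_1 = 0 → (0, 11)

Evaluating z = x_1 + 3x_2 at each vertex:
  (0, 0): z = 0
  (7.333, 0): z = 7.333
  (0, 11): z = 33

The maximum is at (0, 11) with z = 33.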